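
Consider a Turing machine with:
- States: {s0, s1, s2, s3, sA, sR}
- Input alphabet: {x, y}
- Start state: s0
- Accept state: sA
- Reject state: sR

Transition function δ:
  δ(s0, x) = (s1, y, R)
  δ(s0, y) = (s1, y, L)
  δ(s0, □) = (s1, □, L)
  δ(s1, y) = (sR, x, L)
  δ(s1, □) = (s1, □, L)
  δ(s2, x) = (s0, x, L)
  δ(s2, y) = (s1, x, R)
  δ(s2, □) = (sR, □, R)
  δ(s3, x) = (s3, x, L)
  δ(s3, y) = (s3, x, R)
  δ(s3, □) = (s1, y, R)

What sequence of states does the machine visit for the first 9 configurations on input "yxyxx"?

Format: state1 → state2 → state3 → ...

Execution trace:
Initial: [s0]yxyxx
Step 1: δ(s0, y) = (s1, y, L) → [s1]□yxyxx
Step 2: δ(s1, □) = (s1, □, L) → [s1]□□yxyxx
Step 3: δ(s1, □) = (s1, □, L) → [s1]□□□yxyxx
Step 4: δ(s1, □) = (s1, □, L) → [s1]□□□□yxyxx
Step 5: δ(s1, □) = (s1, □, L) → [s1]□□□□□yxyxx
Step 6: δ(s1, □) = (s1, □, L) → [s1]□□□□□□yxyxx
Step 7: δ(s1, □) = (s1, □, L) → [s1]□□□□□□□yxyxx
Step 8: δ(s1, □) = (s1, □, L) → [s1]□□□□□□□□yxyxx

State sequence: s0 → s1 → s1 → s1 → s1 → s1 → s1 → s1 → s1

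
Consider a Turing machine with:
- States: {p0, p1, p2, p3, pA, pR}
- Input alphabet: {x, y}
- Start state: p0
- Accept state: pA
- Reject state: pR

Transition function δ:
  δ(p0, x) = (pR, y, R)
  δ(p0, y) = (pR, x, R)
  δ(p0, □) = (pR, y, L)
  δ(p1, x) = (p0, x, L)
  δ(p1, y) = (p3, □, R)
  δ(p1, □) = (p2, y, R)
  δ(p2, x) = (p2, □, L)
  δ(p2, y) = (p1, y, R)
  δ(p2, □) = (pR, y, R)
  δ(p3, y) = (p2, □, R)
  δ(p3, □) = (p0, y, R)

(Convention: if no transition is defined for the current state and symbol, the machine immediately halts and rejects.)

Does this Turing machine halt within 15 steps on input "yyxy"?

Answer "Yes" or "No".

Execution trace:
Initial: [p0]yyxy
Step 1: δ(p0, y) = (pR, x, R) → x[pR]yxy

The machine reaches the reject state pR and halts.
The machine halted after 1 step (within the 15-step bound).

Answer: Yes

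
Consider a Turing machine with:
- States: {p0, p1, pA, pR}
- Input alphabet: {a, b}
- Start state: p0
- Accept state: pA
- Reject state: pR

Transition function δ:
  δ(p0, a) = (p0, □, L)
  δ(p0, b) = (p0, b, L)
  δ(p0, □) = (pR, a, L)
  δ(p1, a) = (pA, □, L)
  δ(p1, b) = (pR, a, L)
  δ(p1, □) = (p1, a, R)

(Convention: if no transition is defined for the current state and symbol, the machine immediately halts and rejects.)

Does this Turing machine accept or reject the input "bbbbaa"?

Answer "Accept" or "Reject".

Execution trace:
Initial: [p0]bbbbaa
Step 1: δ(p0, b) = (p0, b, L) → [p0]□bbbbaa
Step 2: δ(p0, □) = (pR, a, L) → [pR]□abbbbaa

The machine reaches the reject state pR and halts.

Answer: Reject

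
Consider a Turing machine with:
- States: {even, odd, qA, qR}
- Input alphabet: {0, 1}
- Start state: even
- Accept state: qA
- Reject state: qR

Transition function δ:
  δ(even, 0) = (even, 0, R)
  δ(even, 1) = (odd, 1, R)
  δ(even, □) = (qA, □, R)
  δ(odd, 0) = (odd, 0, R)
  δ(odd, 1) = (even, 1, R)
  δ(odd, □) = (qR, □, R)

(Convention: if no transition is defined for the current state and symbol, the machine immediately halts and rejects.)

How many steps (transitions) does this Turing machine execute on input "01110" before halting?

Execution trace:
Initial: [even]01110
Step 1: δ(even, 0) = (even, 0, R) → 0[even]1110
Step 2: δ(even, 1) = (odd, 1, R) → 01[odd]110
Step 3: δ(odd, 1) = (even, 1, R) → 011[even]10
Step 4: δ(even, 1) = (odd, 1, R) → 0111[odd]0
Step 5: δ(odd, 0) = (odd, 0, R) → 01110[odd]□
Step 6: δ(odd, □) = (qR, □, R) → 01110□[qR]□

The machine reaches the reject state qR and halts.

The machine executed 6 steps before halting.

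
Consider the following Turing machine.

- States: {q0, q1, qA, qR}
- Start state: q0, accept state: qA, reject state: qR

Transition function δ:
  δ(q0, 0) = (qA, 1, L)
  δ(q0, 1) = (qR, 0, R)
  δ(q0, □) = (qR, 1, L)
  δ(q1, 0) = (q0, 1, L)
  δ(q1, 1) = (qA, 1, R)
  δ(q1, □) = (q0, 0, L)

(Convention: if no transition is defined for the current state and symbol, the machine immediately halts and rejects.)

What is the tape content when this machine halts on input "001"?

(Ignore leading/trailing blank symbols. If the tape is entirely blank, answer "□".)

Execution trace:
Initial: [q0]001
Step 1: δ(q0, 0) = (qA, 1, L) → [qA]□101

The machine reaches the accept state qA and halts.

Final tape (ignoring leading/trailing blanks): 101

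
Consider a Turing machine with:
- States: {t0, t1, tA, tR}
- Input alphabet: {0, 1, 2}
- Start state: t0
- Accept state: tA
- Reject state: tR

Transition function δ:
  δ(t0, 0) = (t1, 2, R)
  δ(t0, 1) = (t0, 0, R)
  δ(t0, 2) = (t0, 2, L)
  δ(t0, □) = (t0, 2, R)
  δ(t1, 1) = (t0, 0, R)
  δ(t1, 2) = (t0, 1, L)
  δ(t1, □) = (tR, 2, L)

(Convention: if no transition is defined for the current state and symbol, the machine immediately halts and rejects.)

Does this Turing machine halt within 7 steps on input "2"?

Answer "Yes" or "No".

Execution trace:
Initial: [t0]2
Step 1: δ(t0, 2) = (t0, 2, L) → [t0]□2
Step 2: δ(t0, □) = (t0, 2, R) → 2[t0]2
Step 3: δ(t0, 2) = (t0, 2, L) → [t0]22
Step 4: δ(t0, 2) = (t0, 2, L) → [t0]□22
Step 5: δ(t0, □) = (t0, 2, R) → 2[t0]22
Step 6: δ(t0, 2) = (t0, 2, L) → [t0]222
Step 7: δ(t0, 2) = (t0, 2, L) → [t0]□222

The machine has not reached a halting state after 7 steps.
The machine did not halt within the 7-step bound.

Answer: No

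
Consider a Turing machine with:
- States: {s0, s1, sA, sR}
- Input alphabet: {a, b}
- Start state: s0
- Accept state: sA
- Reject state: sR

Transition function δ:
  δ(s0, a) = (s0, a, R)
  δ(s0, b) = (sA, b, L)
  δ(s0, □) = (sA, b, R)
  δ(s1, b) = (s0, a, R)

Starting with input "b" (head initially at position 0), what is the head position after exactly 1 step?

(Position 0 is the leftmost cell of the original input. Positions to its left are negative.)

Execution trace (head position shown):
Step 0: [s0]b  (head at position 0)
Step 1: move left → [sA]□b  (head at position -1)

After 1 step, the head is at position -1.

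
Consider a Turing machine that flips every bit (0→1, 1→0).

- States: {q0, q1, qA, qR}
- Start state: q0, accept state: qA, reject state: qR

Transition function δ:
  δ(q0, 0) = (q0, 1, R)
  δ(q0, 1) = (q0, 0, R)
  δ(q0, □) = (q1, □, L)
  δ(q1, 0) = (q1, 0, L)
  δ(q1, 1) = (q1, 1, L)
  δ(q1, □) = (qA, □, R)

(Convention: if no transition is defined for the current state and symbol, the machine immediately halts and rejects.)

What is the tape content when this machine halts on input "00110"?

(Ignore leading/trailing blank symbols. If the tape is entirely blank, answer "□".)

Execution trace:
Initial: [q0]00110
Step 1: δ(q0, 0) = (q0, 1, R) → 1[q0]0110
Step 2: δ(q0, 0) = (q0, 1, R) → 11[q0]110
Step 3: δ(q0, 1) = (q0, 0, R) → 110[q0]10
Step 4: δ(q0, 1) = (q0, 0, R) → 1100[q0]0
Step 5: δ(q0, 0) = (q0, 1, R) → 11001[q0]□
Step 6: δ(q0, □) = (q1, □, L) → 1100[q1]1□
Step 7: δ(q1, 1) = (q1, 1, L) → 110[q1]01□
Step 8: δ(q1, 0) = (q1, 0, L) → 11[q1]001□
Step 9: δ(q1, 0) = (q1, 0, L) → 1[q1]1001□
Step 10: δ(q1, 1) = (q1, 1, L) → [q1]11001□
Step 11: δ(q1, 1) = (q1, 1, L) → [q1]□11001□
Step 12: δ(q1, □) = (qA, □, R) → □[qA]11001□

The machine reaches the accept state qA and halts.

Final tape (ignoring leading/trailing blanks): 11001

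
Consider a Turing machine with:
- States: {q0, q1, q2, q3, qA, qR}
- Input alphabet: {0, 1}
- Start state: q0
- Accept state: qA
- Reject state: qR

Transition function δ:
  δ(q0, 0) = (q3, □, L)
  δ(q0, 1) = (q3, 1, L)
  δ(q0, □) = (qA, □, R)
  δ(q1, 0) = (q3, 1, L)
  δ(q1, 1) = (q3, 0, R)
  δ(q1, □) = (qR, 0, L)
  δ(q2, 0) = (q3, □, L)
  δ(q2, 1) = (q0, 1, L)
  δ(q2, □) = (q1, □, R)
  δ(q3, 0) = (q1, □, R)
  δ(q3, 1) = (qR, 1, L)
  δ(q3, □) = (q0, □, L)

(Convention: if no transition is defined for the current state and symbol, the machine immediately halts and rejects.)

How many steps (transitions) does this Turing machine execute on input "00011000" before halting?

Execution trace:
Initial: [q0]00011000
Step 1: δ(q0, 0) = (q3, □, L) → [q3]□□0011000
Step 2: δ(q3, □) = (q0, □, L) → [q0]□□□0011000
Step 3: δ(q0, □) = (qA, □, R) → □[qA]□□0011000

The machine reaches the accept state qA and halts.

The machine executed 3 steps before halting.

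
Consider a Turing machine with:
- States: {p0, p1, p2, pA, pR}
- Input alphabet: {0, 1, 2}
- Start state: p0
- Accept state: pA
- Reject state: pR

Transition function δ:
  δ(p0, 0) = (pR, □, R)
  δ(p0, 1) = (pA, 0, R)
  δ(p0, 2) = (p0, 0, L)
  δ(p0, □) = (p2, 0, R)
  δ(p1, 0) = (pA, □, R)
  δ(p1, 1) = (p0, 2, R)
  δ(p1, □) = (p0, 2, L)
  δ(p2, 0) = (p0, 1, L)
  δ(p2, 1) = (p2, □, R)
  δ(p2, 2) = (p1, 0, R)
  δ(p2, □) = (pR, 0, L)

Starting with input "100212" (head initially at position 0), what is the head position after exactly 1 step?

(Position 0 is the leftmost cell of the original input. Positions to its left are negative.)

Execution trace (head position shown):
Step 0: [p0]100212  (head at position 0)
Step 1: move right → 0[pA]00212  (head at position 1)

After 1 step, the head is at position 1.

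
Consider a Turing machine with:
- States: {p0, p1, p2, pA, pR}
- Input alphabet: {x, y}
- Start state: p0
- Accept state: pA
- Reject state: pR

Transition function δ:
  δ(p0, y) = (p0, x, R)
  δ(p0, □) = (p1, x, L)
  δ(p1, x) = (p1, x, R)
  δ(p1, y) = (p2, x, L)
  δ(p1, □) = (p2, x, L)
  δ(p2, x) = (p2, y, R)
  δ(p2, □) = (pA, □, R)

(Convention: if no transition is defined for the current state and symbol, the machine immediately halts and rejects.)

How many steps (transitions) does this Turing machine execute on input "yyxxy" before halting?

Execution trace:
Initial: [p0]yyxxy
Step 1: δ(p0, y) = (p0, x, R) → x[p0]yxxy
Step 2: δ(p0, y) = (p0, x, R) → xx[p0]xxy

No transition is defined for δ(p0, x). By convention the machine halts and rejects.

The machine executed 2 steps before halting.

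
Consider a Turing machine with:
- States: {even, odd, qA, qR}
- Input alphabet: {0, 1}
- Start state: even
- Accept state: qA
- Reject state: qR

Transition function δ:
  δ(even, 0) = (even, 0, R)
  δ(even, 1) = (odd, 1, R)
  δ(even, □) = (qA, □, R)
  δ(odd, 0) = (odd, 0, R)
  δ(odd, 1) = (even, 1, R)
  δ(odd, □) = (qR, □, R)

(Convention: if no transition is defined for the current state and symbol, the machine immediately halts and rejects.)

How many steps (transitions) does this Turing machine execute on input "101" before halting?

Execution trace:
Initial: [even]101
Step 1: δ(even, 1) = (odd, 1, R) → 1[odd]01
Step 2: δ(odd, 0) = (odd, 0, R) → 10[odd]1
Step 3: δ(odd, 1) = (even, 1, R) → 101[even]□
Step 4: δ(even, □) = (qA, □, R) → 101□[qA]□

The machine reaches the accept state qA and halts.

The machine executed 4 steps before halting.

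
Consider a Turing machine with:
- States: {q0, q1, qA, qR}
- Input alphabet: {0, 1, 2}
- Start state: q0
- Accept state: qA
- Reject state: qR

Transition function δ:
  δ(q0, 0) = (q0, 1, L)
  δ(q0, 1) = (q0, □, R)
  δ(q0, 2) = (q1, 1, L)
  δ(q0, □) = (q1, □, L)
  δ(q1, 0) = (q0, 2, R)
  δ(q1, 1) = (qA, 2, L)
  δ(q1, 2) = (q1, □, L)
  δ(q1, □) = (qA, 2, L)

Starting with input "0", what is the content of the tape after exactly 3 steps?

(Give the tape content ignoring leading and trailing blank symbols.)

Execution trace:
Initial: [q0]0
Step 1: δ(q0, 0) = (q0, 1, L) → [q0]□1
Step 2: δ(q0, □) = (q1, □, L) → [q1]□□1
Step 3: δ(q1, □) = (qA, 2, L) → [qA]□2□1

The machine reaches the accept state qA and halts.

After 3 steps, the tape (ignoring leading/trailing blanks) is: 2□1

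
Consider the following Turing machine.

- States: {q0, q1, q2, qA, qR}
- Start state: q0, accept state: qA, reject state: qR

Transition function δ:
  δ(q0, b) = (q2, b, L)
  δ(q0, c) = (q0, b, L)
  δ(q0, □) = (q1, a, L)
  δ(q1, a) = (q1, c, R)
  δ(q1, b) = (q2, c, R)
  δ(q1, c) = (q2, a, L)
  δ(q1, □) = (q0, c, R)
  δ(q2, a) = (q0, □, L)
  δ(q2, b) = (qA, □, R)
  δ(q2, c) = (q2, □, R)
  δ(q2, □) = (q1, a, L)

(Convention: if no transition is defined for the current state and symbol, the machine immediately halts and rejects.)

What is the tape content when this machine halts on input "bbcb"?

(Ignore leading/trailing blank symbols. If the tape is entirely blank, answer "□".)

Execution trace:
Initial: [q0]bbcb
Step 1: δ(q0, b) = (q2, b, L) → [q2]□bbcb
Step 2: δ(q2, □) = (q1, a, L) → [q1]□abbcb
Step 3: δ(q1, □) = (q0, c, R) → c[q0]abbcb

No transition is defined for δ(q0, a). By convention the machine halts and rejects.

Final tape (ignoring leading/trailing blanks): cabbcb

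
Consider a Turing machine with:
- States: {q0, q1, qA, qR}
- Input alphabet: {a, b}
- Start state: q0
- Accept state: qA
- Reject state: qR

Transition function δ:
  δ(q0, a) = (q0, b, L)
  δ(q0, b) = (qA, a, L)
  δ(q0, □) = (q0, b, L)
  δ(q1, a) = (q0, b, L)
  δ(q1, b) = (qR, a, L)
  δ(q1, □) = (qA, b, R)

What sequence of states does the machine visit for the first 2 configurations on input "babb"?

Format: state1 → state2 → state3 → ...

Execution trace:
Initial: [q0]babb
Step 1: δ(q0, b) = (qA, a, L) → [qA]□aabb

The machine reaches the accept state qA and halts.

State sequence: q0 → qA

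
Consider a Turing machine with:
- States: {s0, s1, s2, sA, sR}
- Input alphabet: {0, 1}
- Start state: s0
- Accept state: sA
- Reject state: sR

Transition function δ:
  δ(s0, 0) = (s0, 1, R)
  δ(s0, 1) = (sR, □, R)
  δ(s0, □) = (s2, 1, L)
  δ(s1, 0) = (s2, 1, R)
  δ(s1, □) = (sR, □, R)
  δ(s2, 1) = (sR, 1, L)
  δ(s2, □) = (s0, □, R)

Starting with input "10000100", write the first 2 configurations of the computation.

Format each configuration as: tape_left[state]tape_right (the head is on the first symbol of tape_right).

Transitions applied:
Step 1: δ(s0, 1) = (sR, □, R)

The first 2 configurations are:
[s0]10000100 ⊢ □[sR]0000100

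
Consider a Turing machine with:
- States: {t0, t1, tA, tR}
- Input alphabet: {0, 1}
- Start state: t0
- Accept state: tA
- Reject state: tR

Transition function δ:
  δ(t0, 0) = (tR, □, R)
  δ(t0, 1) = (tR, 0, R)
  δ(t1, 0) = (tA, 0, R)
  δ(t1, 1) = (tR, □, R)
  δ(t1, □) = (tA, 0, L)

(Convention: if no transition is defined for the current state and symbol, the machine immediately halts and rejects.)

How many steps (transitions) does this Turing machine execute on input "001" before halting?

Execution trace:
Initial: [t0]001
Step 1: δ(t0, 0) = (tR, □, R) → □[tR]01

The machine reaches the reject state tR and halts.

The machine executed 1 step before halting.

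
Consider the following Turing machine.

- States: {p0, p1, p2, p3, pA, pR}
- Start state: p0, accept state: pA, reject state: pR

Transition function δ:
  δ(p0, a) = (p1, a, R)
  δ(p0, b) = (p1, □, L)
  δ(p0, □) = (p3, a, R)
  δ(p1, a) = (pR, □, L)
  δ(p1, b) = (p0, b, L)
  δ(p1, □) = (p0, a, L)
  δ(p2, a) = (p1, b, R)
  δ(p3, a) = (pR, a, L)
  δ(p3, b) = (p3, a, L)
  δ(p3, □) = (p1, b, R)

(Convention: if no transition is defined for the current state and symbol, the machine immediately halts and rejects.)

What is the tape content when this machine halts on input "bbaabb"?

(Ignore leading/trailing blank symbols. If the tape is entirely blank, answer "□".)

Execution trace:
Initial: [p0]bbaabb
Step 1: δ(p0, b) = (p1, □, L) → [p1]□□baabb
Step 2: δ(p1, □) = (p0, a, L) → [p0]□a□baabb
Step 3: δ(p0, □) = (p3, a, R) → a[p3]a□baabb
Step 4: δ(p3, a) = (pR, a, L) → [pR]aa□baabb

The machine reaches the reject state pR and halts.

Final tape (ignoring leading/trailing blanks): aa□baabb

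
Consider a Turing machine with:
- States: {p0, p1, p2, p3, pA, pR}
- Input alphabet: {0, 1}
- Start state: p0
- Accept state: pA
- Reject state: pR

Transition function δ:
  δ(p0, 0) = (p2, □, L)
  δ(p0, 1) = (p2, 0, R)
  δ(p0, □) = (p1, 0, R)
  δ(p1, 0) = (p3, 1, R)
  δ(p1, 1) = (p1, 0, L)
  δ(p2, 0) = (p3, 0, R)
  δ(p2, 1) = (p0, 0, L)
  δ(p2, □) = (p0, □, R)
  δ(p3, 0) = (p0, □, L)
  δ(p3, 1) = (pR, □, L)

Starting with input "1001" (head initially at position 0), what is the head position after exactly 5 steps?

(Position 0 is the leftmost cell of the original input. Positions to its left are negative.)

Execution trace (head position shown):
Step 0: [p0]1001  (head at position 0)
Step 1: move right → 0[p2]001  (head at position 1)
Step 2: move right → 00[p3]01  (head at position 2)
Step 3: move left → 0[p0]0□1  (head at position 1)
Step 4: move left → [p2]0□□1  (head at position 0)
Step 5: move right → 0[p3]□□1  (head at position 1)

After 5 steps, the head is at position 1.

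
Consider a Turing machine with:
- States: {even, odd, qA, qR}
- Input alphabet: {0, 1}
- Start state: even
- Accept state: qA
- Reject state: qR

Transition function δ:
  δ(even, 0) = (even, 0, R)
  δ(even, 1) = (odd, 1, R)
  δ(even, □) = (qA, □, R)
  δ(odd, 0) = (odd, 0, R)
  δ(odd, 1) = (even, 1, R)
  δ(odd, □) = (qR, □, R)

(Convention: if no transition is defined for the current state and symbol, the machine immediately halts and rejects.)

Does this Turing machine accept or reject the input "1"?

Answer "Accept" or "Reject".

Execution trace:
Initial: [even]1
Step 1: δ(even, 1) = (odd, 1, R) → 1[odd]□
Step 2: δ(odd, □) = (qR, □, R) → 1□[qR]□

The machine reaches the reject state qR and halts.

Answer: Reject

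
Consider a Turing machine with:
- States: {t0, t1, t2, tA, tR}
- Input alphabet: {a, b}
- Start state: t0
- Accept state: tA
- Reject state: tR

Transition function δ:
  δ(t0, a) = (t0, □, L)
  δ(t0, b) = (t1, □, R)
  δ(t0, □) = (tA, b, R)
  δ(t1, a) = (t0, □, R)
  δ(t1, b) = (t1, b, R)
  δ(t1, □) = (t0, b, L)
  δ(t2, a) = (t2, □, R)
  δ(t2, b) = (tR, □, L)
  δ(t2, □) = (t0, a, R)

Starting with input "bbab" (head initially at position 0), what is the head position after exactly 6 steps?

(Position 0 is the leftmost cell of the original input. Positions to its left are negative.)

Execution trace (head position shown):
Step 0: [t0]bbab  (head at position 0)
Step 1: move right → □[t1]bab  (head at position 1)
Step 2: move right → □b[t1]ab  (head at position 2)
Step 3: move right → □b□[t0]b  (head at position 3)
Step 4: move right → □b□□[t1]□  (head at position 4)
Step 5: move left → □b□[t0]□b  (head at position 3)
Step 6: move right → □b□b[tA]b  (head at position 4)

After 6 steps, the head is at position 4.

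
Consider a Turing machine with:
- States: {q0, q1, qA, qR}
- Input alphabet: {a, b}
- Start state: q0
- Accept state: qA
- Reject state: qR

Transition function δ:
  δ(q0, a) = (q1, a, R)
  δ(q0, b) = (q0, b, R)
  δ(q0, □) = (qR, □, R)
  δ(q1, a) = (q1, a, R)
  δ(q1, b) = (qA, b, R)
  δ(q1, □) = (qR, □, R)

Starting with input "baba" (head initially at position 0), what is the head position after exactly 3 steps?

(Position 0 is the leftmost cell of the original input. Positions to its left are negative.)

Execution trace (head position shown):
Step 0: [q0]baba  (head at position 0)
Step 1: move right → b[q0]aba  (head at position 1)
Step 2: move right → ba[q1]ba  (head at position 2)
Step 3: move right → bab[qA]a  (head at position 3)

After 3 steps, the head is at position 3.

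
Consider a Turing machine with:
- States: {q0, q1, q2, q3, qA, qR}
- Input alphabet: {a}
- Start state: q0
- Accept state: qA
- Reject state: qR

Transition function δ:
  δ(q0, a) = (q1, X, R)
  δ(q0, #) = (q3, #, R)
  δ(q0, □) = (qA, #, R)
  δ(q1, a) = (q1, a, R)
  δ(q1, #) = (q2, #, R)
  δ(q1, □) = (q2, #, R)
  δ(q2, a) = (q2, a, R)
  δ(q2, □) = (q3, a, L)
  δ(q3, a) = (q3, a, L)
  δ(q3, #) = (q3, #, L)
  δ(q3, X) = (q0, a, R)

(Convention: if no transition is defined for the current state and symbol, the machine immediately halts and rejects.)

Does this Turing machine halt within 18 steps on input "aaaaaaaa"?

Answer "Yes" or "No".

Execution trace:
Initial: [q0]aaaaaaaa
Step 1: δ(q0, a) = (q1, X, R) → X[q1]aaaaaaa
Step 2: δ(q1, a) = (q1, a, R) → Xa[q1]aaaaaa
Step 3: δ(q1, a) = (q1, a, R) → Xaa[q1]aaaaa
Step 4: δ(q1, a) = (q1, a, R) → Xaaa[q1]aaaa
Step 5: δ(q1, a) = (q1, a, R) → Xaaaa[q1]aaa
Step 6: δ(q1, a) = (q1, a, R) → Xaaaaa[q1]aa
Step 7: δ(q1, a) = (q1, a, R) → Xaaaaaa[q1]a
Step 8: δ(q1, a) = (q1, a, R) → Xaaaaaaa[q1]□
Step 9: δ(q1, □) = (q2, #, R) → Xaaaaaaa#[q2]□
Step 10: δ(q2, □) = (q3, a, L) → Xaaaaaaa[q3]#a
Step 11: δ(q3, #) = (q3, #, L) → Xaaaaaa[q3]a#a
Step 12: δ(q3, a) = (q3, a, L) → Xaaaaa[q3]aa#a
Step 13: δ(q3, a) = (q3, a, L) → Xaaaa[q3]aaa#a
Step 14: δ(q3, a) = (q3, a, L) → Xaaa[q3]aaaa#a
Step 15: δ(q3, a) = (q3, a, L) → Xaa[q3]aaaaa#a
Step 16: δ(q3, a) = (q3, a, L) → Xa[q3]aaaaaa#a
Step 17: δ(q3, a) = (q3, a, L) → X[q3]aaaaaaa#a
Step 18: δ(q3, a) = (q3, a, L) → [q3]Xaaaaaaa#a

The machine has not reached a halting state after 18 steps.
The machine did not halt within the 18-step bound.

Answer: No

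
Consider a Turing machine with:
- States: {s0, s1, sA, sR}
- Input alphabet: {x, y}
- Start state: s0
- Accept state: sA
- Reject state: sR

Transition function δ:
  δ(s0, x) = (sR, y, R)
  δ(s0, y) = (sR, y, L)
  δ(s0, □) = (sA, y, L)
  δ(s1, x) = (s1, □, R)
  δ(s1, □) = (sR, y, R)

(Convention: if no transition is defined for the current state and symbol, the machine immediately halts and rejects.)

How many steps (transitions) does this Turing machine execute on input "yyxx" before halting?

Execution trace:
Initial: [s0]yyxx
Step 1: δ(s0, y) = (sR, y, L) → [sR]□yyxx

The machine reaches the reject state sR and halts.

The machine executed 1 step before halting.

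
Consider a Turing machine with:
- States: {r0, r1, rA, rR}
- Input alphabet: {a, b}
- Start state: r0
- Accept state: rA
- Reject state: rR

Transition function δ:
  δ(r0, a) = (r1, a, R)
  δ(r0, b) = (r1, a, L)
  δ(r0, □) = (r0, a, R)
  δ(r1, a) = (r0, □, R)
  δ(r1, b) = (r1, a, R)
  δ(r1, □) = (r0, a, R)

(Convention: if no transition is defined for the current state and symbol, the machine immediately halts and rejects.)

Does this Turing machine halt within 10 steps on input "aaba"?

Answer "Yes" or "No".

Execution trace:
Initial: [r0]aaba
Step 1: δ(r0, a) = (r1, a, R) → a[r1]aba
Step 2: δ(r1, a) = (r0, □, R) → a□[r0]ba
Step 3: δ(r0, b) = (r1, a, L) → a[r1]□aa
Step 4: δ(r1, □) = (r0, a, R) → aa[r0]aa
Step 5: δ(r0, a) = (r1, a, R) → aaa[r1]a
Step 6: δ(r1, a) = (r0, □, R) → aaa□[r0]□
Step 7: δ(r0, □) = (r0, a, R) → aaa□a[r0]□
Step 8: δ(r0, □) = (r0, a, R) → aaa□aa[r0]□
Step 9: δ(r0, □) = (r0, a, R) → aaa□aaa[r0]□
Step 10: δ(r0, □) = (r0, a, R) → aaa□aaaa[r0]□

The machine has not reached a halting state after 10 steps.
The machine did not halt within the 10-step bound.

Answer: No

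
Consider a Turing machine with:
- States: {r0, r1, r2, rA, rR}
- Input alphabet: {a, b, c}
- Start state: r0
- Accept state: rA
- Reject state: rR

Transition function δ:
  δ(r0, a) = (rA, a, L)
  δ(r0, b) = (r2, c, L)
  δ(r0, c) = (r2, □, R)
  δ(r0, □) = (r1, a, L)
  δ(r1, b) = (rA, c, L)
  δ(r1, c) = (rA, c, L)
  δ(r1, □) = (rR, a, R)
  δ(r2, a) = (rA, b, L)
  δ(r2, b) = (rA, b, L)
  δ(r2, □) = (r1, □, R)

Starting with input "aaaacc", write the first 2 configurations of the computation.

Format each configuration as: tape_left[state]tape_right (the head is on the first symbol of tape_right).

Transitions applied:
Step 1: δ(r0, a) = (rA, a, L)

The first 2 configurations are:
[r0]aaaacc ⊢ [rA]□aaaacc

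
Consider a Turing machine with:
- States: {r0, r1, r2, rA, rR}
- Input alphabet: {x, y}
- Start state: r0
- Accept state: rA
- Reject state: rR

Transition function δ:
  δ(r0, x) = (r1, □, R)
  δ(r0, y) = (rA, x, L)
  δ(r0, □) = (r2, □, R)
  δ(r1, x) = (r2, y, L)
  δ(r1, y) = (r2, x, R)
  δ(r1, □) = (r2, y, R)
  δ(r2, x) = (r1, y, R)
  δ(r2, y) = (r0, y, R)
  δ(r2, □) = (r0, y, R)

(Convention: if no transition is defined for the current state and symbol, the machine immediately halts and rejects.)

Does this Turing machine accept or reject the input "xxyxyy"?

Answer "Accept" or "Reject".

Execution trace:
Initial: [r0]xxyxyy
Step 1: δ(r0, x) = (r1, □, R) → □[r1]xyxyy
Step 2: δ(r1, x) = (r2, y, L) → [r2]□yyxyy
Step 3: δ(r2, □) = (r0, y, R) → y[r0]yyxyy
Step 4: δ(r0, y) = (rA, x, L) → [rA]yxyxyy

The machine reaches the accept state rA and halts.

Answer: Accept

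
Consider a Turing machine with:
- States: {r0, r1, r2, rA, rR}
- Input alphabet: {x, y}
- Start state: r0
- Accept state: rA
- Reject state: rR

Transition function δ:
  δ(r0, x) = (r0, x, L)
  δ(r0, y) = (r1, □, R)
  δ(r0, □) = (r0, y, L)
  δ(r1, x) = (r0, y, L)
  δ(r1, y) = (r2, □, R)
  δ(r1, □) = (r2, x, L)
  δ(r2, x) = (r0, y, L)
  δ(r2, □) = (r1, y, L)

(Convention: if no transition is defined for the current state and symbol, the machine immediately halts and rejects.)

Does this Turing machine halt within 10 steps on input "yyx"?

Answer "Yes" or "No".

Execution trace:
Initial: [r0]yyx
Step 1: δ(r0, y) = (r1, □, R) → □[r1]yx
Step 2: δ(r1, y) = (r2, □, R) → □□[r2]x
Step 3: δ(r2, x) = (r0, y, L) → □[r0]□y
Step 4: δ(r0, □) = (r0, y, L) → [r0]□yy
Step 5: δ(r0, □) = (r0, y, L) → [r0]□yyy
Step 6: δ(r0, □) = (r0, y, L) → [r0]□yyyy
Step 7: δ(r0, □) = (r0, y, L) → [r0]□yyyyy
Step 8: δ(r0, □) = (r0, y, L) → [r0]□yyyyyy
Step 9: δ(r0, □) = (r0, y, L) → [r0]□yyyyyyy
Step 10: δ(r0, □) = (r0, y, L) → [r0]□yyyyyyyy

The machine has not reached a halting state after 10 steps.
The machine did not halt within the 10-step bound.

Answer: No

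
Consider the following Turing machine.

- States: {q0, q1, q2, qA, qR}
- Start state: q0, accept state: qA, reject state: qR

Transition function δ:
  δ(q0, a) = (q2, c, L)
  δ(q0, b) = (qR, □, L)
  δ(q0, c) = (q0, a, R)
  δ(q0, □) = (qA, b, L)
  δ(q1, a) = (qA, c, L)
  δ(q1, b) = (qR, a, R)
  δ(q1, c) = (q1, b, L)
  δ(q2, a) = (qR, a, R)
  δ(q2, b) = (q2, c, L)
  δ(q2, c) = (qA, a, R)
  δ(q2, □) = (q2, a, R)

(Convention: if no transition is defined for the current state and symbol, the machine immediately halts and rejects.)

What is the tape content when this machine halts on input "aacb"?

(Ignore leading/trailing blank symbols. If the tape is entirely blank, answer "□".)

Execution trace:
Initial: [q0]aacb
Step 1: δ(q0, a) = (q2, c, L) → [q2]□cacb
Step 2: δ(q2, □) = (q2, a, R) → a[q2]cacb
Step 3: δ(q2, c) = (qA, a, R) → aa[qA]acb

The machine reaches the accept state qA and halts.

Final tape (ignoring leading/trailing blanks): aaacb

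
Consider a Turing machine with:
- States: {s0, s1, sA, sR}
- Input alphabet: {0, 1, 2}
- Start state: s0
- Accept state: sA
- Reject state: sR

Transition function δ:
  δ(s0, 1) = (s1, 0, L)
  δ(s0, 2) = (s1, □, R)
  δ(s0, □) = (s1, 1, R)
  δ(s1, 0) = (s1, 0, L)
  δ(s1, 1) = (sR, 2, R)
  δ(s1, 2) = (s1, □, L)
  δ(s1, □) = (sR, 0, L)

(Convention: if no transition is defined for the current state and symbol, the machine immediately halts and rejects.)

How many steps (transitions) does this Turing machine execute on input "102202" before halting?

Execution trace:
Initial: [s0]102202
Step 1: δ(s0, 1) = (s1, 0, L) → [s1]□002202
Step 2: δ(s1, □) = (sR, 0, L) → [sR]□0002202

The machine reaches the reject state sR and halts.

The machine executed 2 steps before halting.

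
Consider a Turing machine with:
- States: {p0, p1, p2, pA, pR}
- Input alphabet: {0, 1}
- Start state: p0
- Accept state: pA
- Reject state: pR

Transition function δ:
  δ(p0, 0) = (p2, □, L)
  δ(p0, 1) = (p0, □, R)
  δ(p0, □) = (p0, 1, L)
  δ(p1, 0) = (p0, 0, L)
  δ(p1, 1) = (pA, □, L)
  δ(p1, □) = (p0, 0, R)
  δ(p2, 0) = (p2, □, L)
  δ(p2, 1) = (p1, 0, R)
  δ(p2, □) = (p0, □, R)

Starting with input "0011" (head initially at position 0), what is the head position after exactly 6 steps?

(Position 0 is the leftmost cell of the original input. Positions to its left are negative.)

Execution trace (head position shown):
Step 0: [p0]0011  (head at position 0)
Step 1: move left → [p2]□□011  (head at position -1)
Step 2: move right → □[p0]□011  (head at position 0)
Step 3: move left → [p0]□1011  (head at position -1)
Step 4: move left → [p0]□11011  (head at position -2)
Step 5: move left → [p0]□111011  (head at position -3)
Step 6: move left → [p0]□1111011  (head at position -4)

After 6 steps, the head is at position -4.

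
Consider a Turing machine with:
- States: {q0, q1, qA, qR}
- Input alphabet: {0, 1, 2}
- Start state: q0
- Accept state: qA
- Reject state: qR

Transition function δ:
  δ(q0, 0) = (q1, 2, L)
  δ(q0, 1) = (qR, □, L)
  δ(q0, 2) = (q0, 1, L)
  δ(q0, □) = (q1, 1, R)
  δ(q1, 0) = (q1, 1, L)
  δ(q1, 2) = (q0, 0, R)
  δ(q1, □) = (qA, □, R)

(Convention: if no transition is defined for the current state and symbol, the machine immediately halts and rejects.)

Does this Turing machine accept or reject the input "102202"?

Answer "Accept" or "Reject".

Execution trace:
Initial: [q0]102202
Step 1: δ(q0, 1) = (qR, □, L) → [qR]□□02202

The machine reaches the reject state qR and halts.

Answer: Reject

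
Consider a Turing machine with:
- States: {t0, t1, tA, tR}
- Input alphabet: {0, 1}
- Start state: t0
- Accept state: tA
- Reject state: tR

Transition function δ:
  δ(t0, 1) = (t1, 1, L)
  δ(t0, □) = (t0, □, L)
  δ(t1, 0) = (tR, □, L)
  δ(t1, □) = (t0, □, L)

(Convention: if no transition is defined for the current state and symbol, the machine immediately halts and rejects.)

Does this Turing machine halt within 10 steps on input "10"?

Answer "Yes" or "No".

Execution trace:
Initial: [t0]10
Step 1: δ(t0, 1) = (t1, 1, L) → [t1]□10
Step 2: δ(t1, □) = (t0, □, L) → [t0]□□10
Step 3: δ(t0, □) = (t0, □, L) → [t0]□□□10
Step 4: δ(t0, □) = (t0, □, L) → [t0]□□□□10
Step 5: δ(t0, □) = (t0, □, L) → [t0]□□□□□10
Step 6: δ(t0, □) = (t0, □, L) → [t0]□□□□□□10
Step 7: δ(t0, □) = (t0, □, L) → [t0]□□□□□□□10
Step 8: δ(t0, □) = (t0, □, L) → [t0]□□□□□□□□10
Step 9: δ(t0, □) = (t0, □, L) → [t0]□□□□□□□□□10
Step 10: δ(t0, □) = (t0, □, L) → [t0]□□□□□□□□□□10

The machine has not reached a halting state after 10 steps.
The machine did not halt within the 10-step bound.

Answer: No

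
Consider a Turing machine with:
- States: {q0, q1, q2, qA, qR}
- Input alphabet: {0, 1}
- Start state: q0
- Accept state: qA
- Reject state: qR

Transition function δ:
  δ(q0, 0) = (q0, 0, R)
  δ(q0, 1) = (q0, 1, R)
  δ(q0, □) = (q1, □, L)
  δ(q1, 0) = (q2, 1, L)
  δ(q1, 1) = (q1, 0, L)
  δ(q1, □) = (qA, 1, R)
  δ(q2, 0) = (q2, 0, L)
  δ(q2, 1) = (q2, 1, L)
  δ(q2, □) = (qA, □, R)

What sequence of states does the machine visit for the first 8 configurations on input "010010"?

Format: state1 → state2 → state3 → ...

Execution trace:
Initial: [q0]010010
Step 1: δ(q0, 0) = (q0, 0, R) → 0[q0]10010
Step 2: δ(q0, 1) = (q0, 1, R) → 01[q0]0010
Step 3: δ(q0, 0) = (q0, 0, R) → 010[q0]010
Step 4: δ(q0, 0) = (q0, 0, R) → 0100[q0]10
Step 5: δ(q0, 1) = (q0, 1, R) → 01001[q0]0
Step 6: δ(q0, 0) = (q0, 0, R) → 010010[q0]□
Step 7: δ(q0, □) = (q1, □, L) → 01001[q1]0□

State sequence: q0 → q0 → q0 → q0 → q0 → q0 → q0 → q1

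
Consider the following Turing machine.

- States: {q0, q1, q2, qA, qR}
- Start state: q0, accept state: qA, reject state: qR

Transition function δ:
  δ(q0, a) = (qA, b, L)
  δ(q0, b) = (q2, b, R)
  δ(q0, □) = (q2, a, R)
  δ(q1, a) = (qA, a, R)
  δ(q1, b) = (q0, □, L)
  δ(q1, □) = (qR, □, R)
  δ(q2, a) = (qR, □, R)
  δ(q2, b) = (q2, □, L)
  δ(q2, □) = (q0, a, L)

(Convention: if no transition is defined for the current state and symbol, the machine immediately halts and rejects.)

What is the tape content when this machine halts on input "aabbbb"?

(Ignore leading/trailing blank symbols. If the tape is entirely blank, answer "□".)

Execution trace:
Initial: [q0]aabbbb
Step 1: δ(q0, a) = (qA, b, L) → [qA]□babbbb

The machine reaches the accept state qA and halts.

Final tape (ignoring leading/trailing blanks): babbbb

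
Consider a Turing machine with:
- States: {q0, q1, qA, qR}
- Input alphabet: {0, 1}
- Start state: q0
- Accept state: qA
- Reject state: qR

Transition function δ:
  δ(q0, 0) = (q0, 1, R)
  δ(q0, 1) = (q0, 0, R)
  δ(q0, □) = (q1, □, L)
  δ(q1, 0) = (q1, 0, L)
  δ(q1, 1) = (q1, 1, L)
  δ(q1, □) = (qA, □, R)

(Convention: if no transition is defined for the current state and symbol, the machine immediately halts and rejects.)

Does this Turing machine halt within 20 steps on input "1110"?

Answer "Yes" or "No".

Execution trace:
Initial: [q0]1110
Step 1: δ(q0, 1) = (q0, 0, R) → 0[q0]110
Step 2: δ(q0, 1) = (q0, 0, R) → 00[q0]10
Step 3: δ(q0, 1) = (q0, 0, R) → 000[q0]0
Step 4: δ(q0, 0) = (q0, 1, R) → 0001[q0]□
Step 5: δ(q0, □) = (q1, □, L) → 000[q1]1□
Step 6: δ(q1, 1) = (q1, 1, L) → 00[q1]01□
Step 7: δ(q1, 0) = (q1, 0, L) → 0[q1]001□
Step 8: δ(q1, 0) = (q1, 0, L) → [q1]0001□
Step 9: δ(q1, 0) = (q1, 0, L) → [q1]□0001□
Step 10: δ(q1, □) = (qA, □, R) → □[qA]0001□

The machine reaches the accept state qA and halts.
The machine halted after 10 steps (within the 20-step bound).

Answer: Yes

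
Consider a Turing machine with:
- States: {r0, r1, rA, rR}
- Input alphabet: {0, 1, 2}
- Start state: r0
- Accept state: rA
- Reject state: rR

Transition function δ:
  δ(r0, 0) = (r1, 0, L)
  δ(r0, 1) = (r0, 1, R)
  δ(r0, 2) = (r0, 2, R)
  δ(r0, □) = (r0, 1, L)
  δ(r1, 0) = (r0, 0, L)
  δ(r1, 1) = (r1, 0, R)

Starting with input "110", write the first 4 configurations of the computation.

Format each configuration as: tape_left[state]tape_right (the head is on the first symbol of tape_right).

Transitions applied:
Step 1: δ(r0, 1) = (r0, 1, R)
Step 2: δ(r0, 1) = (r0, 1, R)
Step 3: δ(r0, 0) = (r1, 0, L)

The first 4 configurations are:
[r0]110 ⊢ 1[r0]10 ⊢ 11[r0]0 ⊢ 1[r1]10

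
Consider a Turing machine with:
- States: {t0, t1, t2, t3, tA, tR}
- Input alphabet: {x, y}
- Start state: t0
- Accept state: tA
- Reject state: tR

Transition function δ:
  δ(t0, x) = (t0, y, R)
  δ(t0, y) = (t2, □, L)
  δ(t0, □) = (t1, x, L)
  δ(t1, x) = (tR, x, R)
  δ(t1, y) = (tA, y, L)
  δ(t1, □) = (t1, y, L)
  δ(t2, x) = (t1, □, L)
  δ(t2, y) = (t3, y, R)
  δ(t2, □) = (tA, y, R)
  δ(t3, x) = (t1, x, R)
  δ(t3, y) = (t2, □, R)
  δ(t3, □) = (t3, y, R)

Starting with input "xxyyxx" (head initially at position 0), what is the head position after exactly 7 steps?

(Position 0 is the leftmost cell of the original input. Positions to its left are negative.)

Execution trace (head position shown):
Step 0: [t0]xxyyxx  (head at position 0)
Step 1: move right → y[t0]xyyxx  (head at position 1)
Step 2: move right → yy[t0]yyxx  (head at position 2)
Step 3: move left → y[t2]y□yxx  (head at position 1)
Step 4: move right → yy[t3]□yxx  (head at position 2)
Step 5: move right → yyy[t3]yxx  (head at position 3)
Step 6: move right → yyy□[t2]xx  (head at position 4)
Step 7: move left → yyy[t1]□□x  (head at position 3)

After 7 steps, the head is at position 3.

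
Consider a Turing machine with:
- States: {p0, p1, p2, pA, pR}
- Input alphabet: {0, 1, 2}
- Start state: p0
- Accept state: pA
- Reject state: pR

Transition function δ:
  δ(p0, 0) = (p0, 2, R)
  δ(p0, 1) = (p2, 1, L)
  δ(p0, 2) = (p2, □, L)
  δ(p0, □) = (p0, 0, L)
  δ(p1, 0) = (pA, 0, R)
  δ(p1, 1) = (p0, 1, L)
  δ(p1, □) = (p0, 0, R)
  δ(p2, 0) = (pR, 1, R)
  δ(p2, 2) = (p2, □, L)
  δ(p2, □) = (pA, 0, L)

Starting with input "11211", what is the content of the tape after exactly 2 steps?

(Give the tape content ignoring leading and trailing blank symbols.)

Execution trace:
Initial: [p0]11211
Step 1: δ(p0, 1) = (p2, 1, L) → [p2]□11211
Step 2: δ(p2, □) = (pA, 0, L) → [pA]□011211

The machine reaches the accept state pA and halts.

After 2 steps, the tape (ignoring leading/trailing blanks) is: 011211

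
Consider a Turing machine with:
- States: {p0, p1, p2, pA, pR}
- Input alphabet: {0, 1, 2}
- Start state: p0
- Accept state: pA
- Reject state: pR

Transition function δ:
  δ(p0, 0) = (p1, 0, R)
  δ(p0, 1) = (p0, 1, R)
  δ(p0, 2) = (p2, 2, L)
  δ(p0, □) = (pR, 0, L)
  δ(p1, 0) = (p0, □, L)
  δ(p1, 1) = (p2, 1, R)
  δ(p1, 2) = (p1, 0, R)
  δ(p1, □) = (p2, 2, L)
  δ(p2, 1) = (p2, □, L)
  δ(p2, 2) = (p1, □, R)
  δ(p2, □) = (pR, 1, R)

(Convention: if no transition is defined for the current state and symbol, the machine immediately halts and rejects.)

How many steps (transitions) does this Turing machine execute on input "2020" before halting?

Execution trace:
Initial: [p0]2020
Step 1: δ(p0, 2) = (p2, 2, L) → [p2]□2020
Step 2: δ(p2, □) = (pR, 1, R) → 1[pR]2020

The machine reaches the reject state pR and halts.

The machine executed 2 steps before halting.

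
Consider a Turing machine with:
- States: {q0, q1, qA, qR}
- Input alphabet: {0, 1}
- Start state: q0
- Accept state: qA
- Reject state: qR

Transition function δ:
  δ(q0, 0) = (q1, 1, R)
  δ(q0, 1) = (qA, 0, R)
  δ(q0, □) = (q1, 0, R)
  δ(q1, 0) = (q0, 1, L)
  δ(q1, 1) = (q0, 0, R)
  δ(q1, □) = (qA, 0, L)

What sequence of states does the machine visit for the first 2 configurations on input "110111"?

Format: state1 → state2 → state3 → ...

Execution trace:
Initial: [q0]110111
Step 1: δ(q0, 1) = (qA, 0, R) → 0[qA]10111

The machine reaches the accept state qA and halts.

State sequence: q0 → qA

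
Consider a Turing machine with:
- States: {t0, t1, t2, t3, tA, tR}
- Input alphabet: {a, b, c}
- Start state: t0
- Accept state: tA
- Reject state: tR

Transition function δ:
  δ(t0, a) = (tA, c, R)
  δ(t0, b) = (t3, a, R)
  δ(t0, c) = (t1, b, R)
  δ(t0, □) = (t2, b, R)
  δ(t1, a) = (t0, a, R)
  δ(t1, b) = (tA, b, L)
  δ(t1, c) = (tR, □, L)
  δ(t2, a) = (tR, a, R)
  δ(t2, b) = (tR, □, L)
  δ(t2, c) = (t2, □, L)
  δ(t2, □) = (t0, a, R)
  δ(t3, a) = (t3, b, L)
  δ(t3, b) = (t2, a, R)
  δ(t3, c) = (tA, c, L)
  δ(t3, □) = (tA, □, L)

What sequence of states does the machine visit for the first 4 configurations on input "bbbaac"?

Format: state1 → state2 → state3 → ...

Execution trace:
Initial: [t0]bbbaac
Step 1: δ(t0, b) = (t3, a, R) → a[t3]bbaac
Step 2: δ(t3, b) = (t2, a, R) → aa[t2]baac
Step 3: δ(t2, b) = (tR, □, L) → a[tR]a□aac

The machine reaches the reject state tR and halts.

State sequence: t0 → t3 → t2 → tR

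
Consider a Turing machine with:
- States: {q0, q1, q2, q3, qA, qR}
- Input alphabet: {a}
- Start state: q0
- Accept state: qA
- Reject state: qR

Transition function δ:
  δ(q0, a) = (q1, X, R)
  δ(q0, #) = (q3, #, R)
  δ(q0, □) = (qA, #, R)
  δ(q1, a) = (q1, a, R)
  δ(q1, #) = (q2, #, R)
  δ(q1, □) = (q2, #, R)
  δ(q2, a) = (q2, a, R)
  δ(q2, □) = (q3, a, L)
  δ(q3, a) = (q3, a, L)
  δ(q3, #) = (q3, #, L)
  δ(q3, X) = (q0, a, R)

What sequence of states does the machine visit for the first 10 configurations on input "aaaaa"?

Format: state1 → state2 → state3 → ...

Execution trace:
Initial: [q0]aaaaa
Step 1: δ(q0, a) = (q1, X, R) → X[q1]aaaa
Step 2: δ(q1, a) = (q1, a, R) → Xa[q1]aaa
Step 3: δ(q1, a) = (q1, a, R) → Xaa[q1]aa
Step 4: δ(q1, a) = (q1, a, R) → Xaaa[q1]a
Step 5: δ(q1, a) = (q1, a, R) → Xaaaa[q1]□
Step 6: δ(q1, □) = (q2, #, R) → Xaaaa#[q2]□
Step 7: δ(q2, □) = (q3, a, L) → Xaaaa[q3]#a
Step 8: δ(q3, #) = (q3, #, L) → Xaaa[q3]a#a
Step 9: δ(q3, a) = (q3, a, L) → Xaa[q3]aa#a

State sequence: q0 → q1 → q1 → q1 → q1 → q1 → q2 → q3 → q3 → q3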